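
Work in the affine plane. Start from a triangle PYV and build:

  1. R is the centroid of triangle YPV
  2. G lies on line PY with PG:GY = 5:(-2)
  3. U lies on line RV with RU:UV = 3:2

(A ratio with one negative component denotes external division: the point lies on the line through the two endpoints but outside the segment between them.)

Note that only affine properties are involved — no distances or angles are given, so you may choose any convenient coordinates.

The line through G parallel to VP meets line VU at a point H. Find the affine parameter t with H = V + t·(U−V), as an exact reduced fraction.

t = 25/2

Work in coordinates with P = (0, 0), Y = (1, 0), V = (0, 1).
1. R is the centroid of triangle YPV ⇒ R = (1/3, 1/3)
2. G lies on line PY with PG:GY = 5:(-2) ⇒ G = (5/3, 0)
3. U lies on line RV with RU:UV = 3:2 ⇒ U = (2/15, 11/15)
through G parallel to VP: direction (0, -1); meets VU at H = (5/3, -7/3)
H = V + t·(U−V) with t = 25/2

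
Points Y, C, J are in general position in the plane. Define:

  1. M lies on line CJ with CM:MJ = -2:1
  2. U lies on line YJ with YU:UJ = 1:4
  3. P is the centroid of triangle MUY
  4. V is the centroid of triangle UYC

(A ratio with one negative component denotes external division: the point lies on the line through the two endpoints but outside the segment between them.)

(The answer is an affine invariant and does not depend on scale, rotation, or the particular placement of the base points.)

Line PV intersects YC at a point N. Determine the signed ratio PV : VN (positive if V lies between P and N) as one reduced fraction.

PV:VN = 10

Work in coordinates with Y = (0, 0), C = (1, 0), J = (0, 1).
1. M lies on line CJ with CM:MJ = -2:1 ⇒ M = (-1, 2)
2. U lies on line YJ with YU:UJ = 1:4 ⇒ U = (0, 1/5)
3. P is the centroid of triangle MUY ⇒ P = (-1/3, 11/15)
4. V is the centroid of triangle UYC ⇒ V = (1/3, 1/15)
line PV meets YC at N = (2/5, 0)
V = P + t·(N−P) with t = 10/11, so PV:VN = 10/11:1/11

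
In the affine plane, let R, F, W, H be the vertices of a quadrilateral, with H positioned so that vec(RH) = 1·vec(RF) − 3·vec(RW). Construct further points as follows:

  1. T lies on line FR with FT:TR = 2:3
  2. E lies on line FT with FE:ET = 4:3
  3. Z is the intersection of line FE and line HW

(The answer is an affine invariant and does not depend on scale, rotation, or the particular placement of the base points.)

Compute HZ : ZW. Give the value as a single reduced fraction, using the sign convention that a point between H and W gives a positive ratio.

HZ:ZW = 3

Choose coordinates R = (0, 0), F = (1, 0), W = (0, 1), H = (1, -3).
1. T lies on line FR with FT:TR = 2:3 ⇒ T = (3/5, 0)
2. E lies on line FT with FE:ET = 4:3 ⇒ E = (27/35, 0)
3. Z is the intersection of line FE and line HW ⇒ Z = (1/4, 0)
Z = H + t·(W−H) with t = 3/4, so HZ:ZW = t:(1−t) = 3/4:1/4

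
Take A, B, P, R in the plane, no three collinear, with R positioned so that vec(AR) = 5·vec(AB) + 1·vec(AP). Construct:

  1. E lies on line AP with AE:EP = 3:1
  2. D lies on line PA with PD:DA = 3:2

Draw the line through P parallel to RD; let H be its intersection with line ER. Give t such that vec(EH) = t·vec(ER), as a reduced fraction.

Choose coordinates A = (0, 0), B = (1, 0), P = (0, 1), R = (5, 1).
1. E lies on line AP with AE:EP = 3:1 ⇒ E = (0, 3/4)
2. D lies on line PA with PD:DA = 3:2 ⇒ D = (0, 2/5)
through P parallel to RD: direction (-5, -3/5); meets ER at H = (-25/7, 4/7)
H = E + t·(R−E) with t = -5/7

t = -5/7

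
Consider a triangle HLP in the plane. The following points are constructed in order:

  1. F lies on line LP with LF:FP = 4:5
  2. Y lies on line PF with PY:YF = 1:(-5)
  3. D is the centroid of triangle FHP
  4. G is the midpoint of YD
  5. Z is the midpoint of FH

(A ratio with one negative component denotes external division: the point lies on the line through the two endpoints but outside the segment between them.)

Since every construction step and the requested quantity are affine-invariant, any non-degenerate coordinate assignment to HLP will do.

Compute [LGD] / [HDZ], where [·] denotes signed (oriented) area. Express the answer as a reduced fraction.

Work in coordinates with H = (0, 0), L = (1, 0), P = (0, 1).
1. F lies on line LP with LF:FP = 4:5 ⇒ F = (5/9, 4/9)
2. Y lies on line PF with PY:YF = 1:(-5) ⇒ Y = (-5/36, 41/36)
3. D is the centroid of triangle FHP ⇒ D = (5/27, 13/27)
4. G is the midpoint of YD ⇒ G = (5/216, 175/216)
5. Z is the midpoint of FH ⇒ Z = (5/18, 2/9)
2·[LGD] = 41/216, 2·[HDZ] = -5/54
[LGD]:[HDZ] = 41/216:-5/54 = -41/20

[LGD]:[HDZ] = -41/20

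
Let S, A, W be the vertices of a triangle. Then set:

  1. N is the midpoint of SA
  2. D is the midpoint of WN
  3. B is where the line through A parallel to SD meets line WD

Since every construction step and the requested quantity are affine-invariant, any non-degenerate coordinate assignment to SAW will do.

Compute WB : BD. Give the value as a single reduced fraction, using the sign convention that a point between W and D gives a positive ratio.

WB:BD = -3/2

Assign S = (0, 0), A = (1, 0), W = (0, 1) — the answer is frame-independent, so this choice is without loss of generality.
1. N is the midpoint of SA ⇒ N = (1/2, 0)
2. D is the midpoint of WN ⇒ D = (1/4, 1/2)
3. B is where the line through A parallel to SD meets line WD ⇒ B = (3/4, -1/2)
B = W + t·(D−W) with t = 3, so WB:BD = t:(1−t) = 3:-2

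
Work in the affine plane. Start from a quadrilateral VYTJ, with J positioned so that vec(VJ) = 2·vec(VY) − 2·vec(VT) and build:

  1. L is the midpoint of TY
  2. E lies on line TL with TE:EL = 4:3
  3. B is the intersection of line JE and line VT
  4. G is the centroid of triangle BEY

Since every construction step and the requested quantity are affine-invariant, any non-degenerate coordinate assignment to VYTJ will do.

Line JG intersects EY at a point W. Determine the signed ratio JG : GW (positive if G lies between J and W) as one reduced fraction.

Choose coordinates V = (0, 0), Y = (1, 0), T = (0, 1), J = (2, -2).
1. L is the midpoint of TY ⇒ L = (1/2, 1/2)
2. E lies on line TL with TE:EL = 4:3 ⇒ E = (2/7, 5/7)
3. B is the intersection of line JE and line VT ⇒ B = (0, 7/6)
4. G is the centroid of triangle BEY ⇒ G = (3/7, 79/126)
line JG meets EY at W = (68/133, 65/133)
G = J + t·(W−J) with t = 19/18, so JG:GW = 19/18:-1/18

JG:GW = -19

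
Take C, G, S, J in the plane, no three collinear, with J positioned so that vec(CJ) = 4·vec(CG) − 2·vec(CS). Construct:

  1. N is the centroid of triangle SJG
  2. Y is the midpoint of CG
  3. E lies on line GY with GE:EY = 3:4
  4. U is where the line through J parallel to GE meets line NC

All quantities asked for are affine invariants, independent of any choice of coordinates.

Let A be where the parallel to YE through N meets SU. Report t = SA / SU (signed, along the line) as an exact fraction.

t = 4/9

Assign C = (0, 0), G = (1, 0), S = (0, 1), J = (4, -2) — the answer is frame-independent, so this choice is without loss of generality.
1. N is the centroid of triangle SJG ⇒ N = (5/3, -1/3)
2. Y is the midpoint of CG ⇒ Y = (1/2, 0)
3. E lies on line GY with GE:EY = 3:4 ⇒ E = (11/14, 0)
4. U is where the line through J parallel to GE meets line NC ⇒ U = (10, -2)
through N parallel to YE: direction (2/7, 0); meets SU at A = (40/9, -1/3)
A = S + t·(U−S) with t = 4/9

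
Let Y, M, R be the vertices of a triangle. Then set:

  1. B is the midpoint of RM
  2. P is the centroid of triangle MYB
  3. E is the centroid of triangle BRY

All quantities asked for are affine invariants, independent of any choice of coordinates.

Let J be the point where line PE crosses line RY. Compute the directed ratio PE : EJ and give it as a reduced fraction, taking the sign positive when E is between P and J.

Work in coordinates with Y = (0, 0), M = (1, 0), R = (0, 1).
1. B is the midpoint of RM ⇒ B = (1/2, 1/2)
2. P is the centroid of triangle MYB ⇒ P = (1/2, 1/6)
3. E is the centroid of triangle BRY ⇒ E = (1/6, 1/2)
line PE meets RY at J = (0, 2/3)
E = P + t·(J−P) with t = 2/3, so PE:EJ = 2/3:1/3

PE:EJ = 2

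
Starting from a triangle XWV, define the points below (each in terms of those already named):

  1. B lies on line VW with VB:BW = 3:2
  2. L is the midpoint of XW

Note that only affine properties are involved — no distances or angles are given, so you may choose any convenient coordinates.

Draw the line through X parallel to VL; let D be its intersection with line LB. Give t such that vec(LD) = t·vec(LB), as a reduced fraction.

t = -5/3

Set X = (0, 0), W = (1, 0), V = (0, 1); any affine frame gives the same invariant.
1. B lies on line VW with VB:BW = 3:2 ⇒ B = (3/5, 2/5)
2. L is the midpoint of XW ⇒ L = (1/2, 0)
through X parallel to VL: direction (1/2, -1); meets LB at D = (1/3, -2/3)
D = L + t·(B−L) with t = -5/3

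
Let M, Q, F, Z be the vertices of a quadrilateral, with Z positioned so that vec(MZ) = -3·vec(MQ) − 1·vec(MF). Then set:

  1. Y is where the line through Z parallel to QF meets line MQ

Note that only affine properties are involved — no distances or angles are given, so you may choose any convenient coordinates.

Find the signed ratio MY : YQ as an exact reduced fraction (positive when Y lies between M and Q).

Assign M = (0, 0), Q = (1, 0), F = (0, 1), Z = (-3, -1) — the answer is frame-independent, so this choice is without loss of generality.
1. Y is where the line through Z parallel to QF meets line MQ ⇒ Y = (-4, 0)
Y = M + t·(Q−M) with t = -4, so MY:YQ = t:(1−t) = -4:5

MY:YQ = -4/5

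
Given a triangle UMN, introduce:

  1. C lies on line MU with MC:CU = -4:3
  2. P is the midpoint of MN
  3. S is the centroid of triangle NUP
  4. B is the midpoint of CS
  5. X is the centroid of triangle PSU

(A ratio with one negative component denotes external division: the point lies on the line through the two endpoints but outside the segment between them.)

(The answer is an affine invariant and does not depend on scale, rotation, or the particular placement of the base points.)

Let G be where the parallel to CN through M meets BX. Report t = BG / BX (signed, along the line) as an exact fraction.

Assign U = (0, 0), M = (1, 0), N = (0, 1) — the answer is frame-independent, so this choice is without loss of generality.
1. C lies on line MU with MC:CU = -4:3 ⇒ C = (-3, 0)
2. P is the midpoint of MN ⇒ P = (1/2, 1/2)
3. S is the centroid of triangle NUP ⇒ S = (1/6, 1/2)
4. B is the midpoint of CS ⇒ B = (-17/12, 1/4)
5. X is the centroid of triangle PSU ⇒ X = (2/9, 1/3)
through M parallel to CN: direction (3, 1); meets BX at G = (58/25, 11/25)
G = B + t·(X−B) with t = 57/25

t = 57/25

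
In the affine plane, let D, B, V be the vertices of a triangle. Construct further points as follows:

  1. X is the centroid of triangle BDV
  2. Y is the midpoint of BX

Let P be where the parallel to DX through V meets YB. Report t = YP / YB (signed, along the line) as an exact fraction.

Assign D = (0, 0), B = (1, 0), V = (0, 1) — the answer is frame-independent, so this choice is without loss of generality.
1. X is the centroid of triangle BDV ⇒ X = (1/3, 1/3)
2. Y is the midpoint of BX ⇒ Y = (2/3, 1/6)
through V parallel to DX: direction (1/3, 1/3); meets YB at P = (-1/3, 2/3)
P = Y + t·(B−Y) with t = -3

t = -3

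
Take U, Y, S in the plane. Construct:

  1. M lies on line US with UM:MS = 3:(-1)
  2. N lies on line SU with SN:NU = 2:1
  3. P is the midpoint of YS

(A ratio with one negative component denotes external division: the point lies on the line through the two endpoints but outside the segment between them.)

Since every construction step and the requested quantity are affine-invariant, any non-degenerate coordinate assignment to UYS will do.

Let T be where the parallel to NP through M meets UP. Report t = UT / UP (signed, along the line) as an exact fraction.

t = 9/2

Choose coordinates U = (0, 0), Y = (1, 0), S = (0, 1).
1. M lies on line US with UM:MS = 3:(-1) ⇒ M = (0, 3/2)
2. N lies on line SU with SN:NU = 2:1 ⇒ N = (0, 1/3)
3. P is the midpoint of YS ⇒ P = (1/2, 1/2)
through M parallel to NP: direction (1/2, 1/6); meets UP at T = (9/4, 9/4)
T = U + t·(P−U) with t = 9/2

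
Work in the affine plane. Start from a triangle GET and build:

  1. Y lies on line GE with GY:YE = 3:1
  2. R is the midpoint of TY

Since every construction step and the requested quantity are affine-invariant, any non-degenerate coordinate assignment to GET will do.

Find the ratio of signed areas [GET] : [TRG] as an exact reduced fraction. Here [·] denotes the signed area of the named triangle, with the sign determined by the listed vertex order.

Choose coordinates G = (0, 0), E = (1, 0), T = (0, 1).
1. Y lies on line GE with GY:YE = 3:1 ⇒ Y = (3/4, 0)
2. R is the midpoint of TY ⇒ R = (3/8, 1/2)
2·[GET] = 1, 2·[TRG] = -3/8
[GET]:[TRG] = 1:-3/8 = -8/3

[GET]:[TRG] = -8/3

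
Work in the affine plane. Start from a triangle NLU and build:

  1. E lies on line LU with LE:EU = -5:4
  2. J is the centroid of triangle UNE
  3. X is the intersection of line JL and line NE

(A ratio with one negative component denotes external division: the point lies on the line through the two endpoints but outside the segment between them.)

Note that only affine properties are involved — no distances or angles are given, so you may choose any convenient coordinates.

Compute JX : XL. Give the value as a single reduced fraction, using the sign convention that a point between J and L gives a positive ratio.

Assign N = (0, 0), L = (1, 0), U = (0, 1) — the answer is frame-independent, so this choice is without loss of generality.
1. E lies on line LU with LE:EU = -5:4 ⇒ E = (-4, 5)
2. J is the centroid of triangle UNE ⇒ J = (-4/3, 2)
3. X is the intersection of line JL and line NE ⇒ X = (-24/11, 30/11)
X = J + t·(L−J) with t = -4/11, so JX:XL = t:(1−t) = -4/11:15/11

JX:XL = -4/15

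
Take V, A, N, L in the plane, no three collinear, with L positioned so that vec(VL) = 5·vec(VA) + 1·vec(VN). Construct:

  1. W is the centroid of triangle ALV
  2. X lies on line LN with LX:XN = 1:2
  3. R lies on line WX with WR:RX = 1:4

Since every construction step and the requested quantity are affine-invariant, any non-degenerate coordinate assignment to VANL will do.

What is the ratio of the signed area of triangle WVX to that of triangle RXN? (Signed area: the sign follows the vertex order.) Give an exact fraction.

[WVX]:[RXN] = -1/2

Choose coordinates V = (0, 0), A = (1, 0), N = (0, 1), L = (5, 1).
1. W is the centroid of triangle ALV ⇒ W = (2, 1/3)
2. X lies on line LN with LX:XN = 1:2 ⇒ X = (10/3, 1)
3. R lies on line WX with WR:RX = 1:4 ⇒ R = (34/15, 7/15)
2·[WVX] = -8/9, 2·[RXN] = 16/9
[WVX]:[RXN] = -8/9:16/9 = -1/2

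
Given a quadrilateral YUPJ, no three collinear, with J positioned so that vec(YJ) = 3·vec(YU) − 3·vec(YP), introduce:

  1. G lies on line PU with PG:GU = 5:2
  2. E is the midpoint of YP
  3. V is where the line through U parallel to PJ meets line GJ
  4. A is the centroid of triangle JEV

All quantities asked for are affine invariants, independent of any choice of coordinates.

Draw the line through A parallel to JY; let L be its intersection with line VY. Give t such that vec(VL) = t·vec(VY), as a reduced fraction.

t = 23/42

Choose coordinates Y = (0, 0), U = (1, 0), P = (0, 1), J = (3, -3).
1. G lies on line PU with PG:GU = 5:2 ⇒ G = (5/7, 2/7)
2. E is the midpoint of YP ⇒ E = (0, 1/2)
3. V is where the line through U parallel to PJ meets line GJ ⇒ V = (-1/5, 8/5)
4. A is the centroid of triangle JEV ⇒ A = (14/15, -3/10)
through A parallel to JY: direction (-3, 3); meets VY at L = (-19/210, 76/105)
L = V + t·(Y−V) with t = 23/42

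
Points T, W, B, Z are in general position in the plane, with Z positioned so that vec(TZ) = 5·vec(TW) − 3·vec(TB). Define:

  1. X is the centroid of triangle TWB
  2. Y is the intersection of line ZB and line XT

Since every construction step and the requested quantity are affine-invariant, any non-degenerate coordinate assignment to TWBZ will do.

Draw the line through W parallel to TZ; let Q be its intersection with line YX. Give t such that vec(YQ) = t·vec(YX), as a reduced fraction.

Set T = (0, 0), W = (1, 0), B = (0, 1), Z = (5, -3); any affine frame gives the same invariant.
1. X is the centroid of triangle TWB ⇒ X = (1/3, 1/3)
2. Y is the intersection of line ZB and line XT ⇒ Y = (5/9, 5/9)
through W parallel to TZ: direction (5, -3); meets YX at Q = (3/8, 3/8)
Q = Y + t·(X−Y) with t = 13/16

t = 13/16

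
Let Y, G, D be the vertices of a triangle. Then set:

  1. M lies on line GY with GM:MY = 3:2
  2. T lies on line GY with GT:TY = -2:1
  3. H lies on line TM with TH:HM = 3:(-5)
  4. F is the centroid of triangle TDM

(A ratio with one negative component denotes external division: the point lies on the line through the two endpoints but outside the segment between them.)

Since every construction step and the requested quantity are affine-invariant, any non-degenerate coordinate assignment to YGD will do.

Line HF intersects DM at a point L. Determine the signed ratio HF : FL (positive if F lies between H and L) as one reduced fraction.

Assign Y = (0, 0), G = (1, 0), D = (0, 1) — the answer is frame-independent, so this choice is without loss of generality.
1. M lies on line GY with GM:MY = 3:2 ⇒ M = (2/5, 0)
2. T lies on line GY with GT:TY = -2:1 ⇒ T = (-1, 0)
3. H lies on line TM with TH:HM = 3:(-5) ⇒ H = (-31/10, 0)
4. F is the centroid of triangle TDM ⇒ F = (-1/5, 1/3)
line HF meets DM at L = (16/65, 5/13)
F = H + t·(L−H) with t = 13/15, so HF:FL = 13/15:2/15

HF:FL = 13/2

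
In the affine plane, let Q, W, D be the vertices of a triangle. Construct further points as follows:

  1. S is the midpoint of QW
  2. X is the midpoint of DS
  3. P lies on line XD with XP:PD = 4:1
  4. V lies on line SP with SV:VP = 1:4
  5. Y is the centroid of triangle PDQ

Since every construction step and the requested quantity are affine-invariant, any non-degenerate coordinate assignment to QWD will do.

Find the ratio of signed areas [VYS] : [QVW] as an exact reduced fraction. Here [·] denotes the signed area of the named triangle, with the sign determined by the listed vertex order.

Assign Q = (0, 0), W = (1, 0), D = (0, 1) — the answer is frame-independent, so this choice is without loss of generality.
1. S is the midpoint of QW ⇒ S = (1/2, 0)
2. X is the midpoint of DS ⇒ X = (1/4, 1/2)
3. P lies on line XD with XP:PD = 4:1 ⇒ P = (1/20, 9/10)
4. V lies on line SP with SV:VP = 1:4 ⇒ V = (41/100, 9/50)
5. Y is the centroid of triangle PDQ ⇒ Y = (1/60, 19/30)
2·[VYS] = 3/100, 2·[QVW] = -9/50
[VYS]:[QVW] = 3/100:-9/50 = -1/6

[VYS]:[QVW] = -1/6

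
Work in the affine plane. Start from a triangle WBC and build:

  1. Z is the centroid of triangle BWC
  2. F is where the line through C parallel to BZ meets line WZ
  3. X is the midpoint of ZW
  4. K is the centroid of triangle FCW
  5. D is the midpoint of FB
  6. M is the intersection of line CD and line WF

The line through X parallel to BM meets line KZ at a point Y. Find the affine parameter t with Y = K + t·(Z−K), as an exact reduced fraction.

Assign W = (0, 0), B = (1, 0), C = (0, 1) — the answer is frame-independent, so this choice is without loss of generality.
1. Z is the centroid of triangle BWC ⇒ Z = (1/3, 1/3)
2. F is where the line through C parallel to BZ meets line WZ ⇒ F = (2/3, 2/3)
3. X is the midpoint of ZW ⇒ X = (1/6, 1/6)
4. K is the centroid of triangle FCW ⇒ K = (2/9, 5/9)
5. D is the midpoint of FB ⇒ D = (5/6, 1/3)
6. M is the intersection of line CD and line WF ⇒ M = (5/9, 5/9)
through X parallel to BM: direction (-4/9, 5/9); meets KZ at Y = (5/6, -2/3)
Y = K + t·(Z−K) with t = 11/2

t = 11/2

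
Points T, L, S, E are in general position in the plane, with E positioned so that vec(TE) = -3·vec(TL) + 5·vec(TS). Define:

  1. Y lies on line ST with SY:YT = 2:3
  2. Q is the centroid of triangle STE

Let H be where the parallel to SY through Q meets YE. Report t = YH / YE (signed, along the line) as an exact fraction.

t = 1/3

Set T = (0, 0), L = (1, 0), S = (0, 1), E = (-3, 5); any affine frame gives the same invariant.
1. Y lies on line ST with SY:YT = 2:3 ⇒ Y = (0, 3/5)
2. Q is the centroid of triangle STE ⇒ Q = (-1, 2)
through Q parallel to SY: direction (0, -2/5); meets YE at H = (-1, 31/15)
H = Y + t·(E−Y) with t = 1/3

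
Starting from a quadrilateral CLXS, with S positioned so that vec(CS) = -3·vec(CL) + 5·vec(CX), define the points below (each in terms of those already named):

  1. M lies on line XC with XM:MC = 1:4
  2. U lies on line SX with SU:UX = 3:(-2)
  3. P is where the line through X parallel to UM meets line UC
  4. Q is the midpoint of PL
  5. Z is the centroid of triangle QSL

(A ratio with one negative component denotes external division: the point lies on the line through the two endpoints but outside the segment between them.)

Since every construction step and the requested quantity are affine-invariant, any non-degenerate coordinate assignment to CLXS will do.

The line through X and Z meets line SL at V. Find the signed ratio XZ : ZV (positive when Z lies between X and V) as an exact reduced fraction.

Assign C = (0, 0), L = (1, 0), X = (0, 1), S = (-3, 5) — the answer is frame-independent, so this choice is without loss of generality.
1. M lies on line XC with XM:MC = 1:4 ⇒ M = (0, 4/5)
2. U lies on line SX with SU:UX = 3:(-2) ⇒ U = (6, -7)
3. P is where the line through X parallel to UM meets line UC ⇒ P = (15/2, -35/4)
4. Q is the midpoint of PL ⇒ Q = (17/4, -35/8)
5. Z is the centroid of triangle QSL ⇒ Z = (3/4, 5/24)
line XZ meets SL at V = (9/7, -5/14)
Z = X + t·(V−X) with t = 7/12, so XZ:ZV = 7/12:5/12

XZ:ZV = 7/5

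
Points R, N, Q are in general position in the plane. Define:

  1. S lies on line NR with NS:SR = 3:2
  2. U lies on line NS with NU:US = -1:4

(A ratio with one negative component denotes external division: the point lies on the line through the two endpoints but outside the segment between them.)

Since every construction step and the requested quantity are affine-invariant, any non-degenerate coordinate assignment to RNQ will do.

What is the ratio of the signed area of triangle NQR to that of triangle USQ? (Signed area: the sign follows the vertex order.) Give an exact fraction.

[NQR]:[USQ] = -5/4

Choose coordinates R = (0, 0), N = (1, 0), Q = (0, 1).
1. S lies on line NR with NS:SR = 3:2 ⇒ S = (2/5, 0)
2. U lies on line NS with NU:US = -1:4 ⇒ U = (6/5, 0)
2·[NQR] = 1, 2·[USQ] = -4/5
[NQR]:[USQ] = 1:-4/5 = -5/4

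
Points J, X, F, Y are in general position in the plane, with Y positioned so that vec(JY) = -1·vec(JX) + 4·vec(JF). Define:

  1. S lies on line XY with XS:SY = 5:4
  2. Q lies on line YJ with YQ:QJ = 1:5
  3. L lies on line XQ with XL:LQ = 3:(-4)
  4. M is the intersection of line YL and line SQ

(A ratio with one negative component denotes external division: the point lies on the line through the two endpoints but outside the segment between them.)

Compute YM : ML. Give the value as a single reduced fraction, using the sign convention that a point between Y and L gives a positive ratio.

YM:ML = 1/5

Set J = (0, 0), X = (1, 0), F = (0, 1), Y = (-1, 4); any affine frame gives the same invariant.
1. S lies on line XY with XS:SY = 5:4 ⇒ S = (-1/9, 20/9)
2. Q lies on line YJ with YQ:QJ = 1:5 ⇒ Q = (-5/6, 10/3)
3. L lies on line XQ with XL:LQ = 3:(-4) ⇒ L = (13/2, -10)
4. M is the intersection of line YL and line SQ ⇒ M = (1/4, 5/3)
M = Y + t·(L−Y) with t = 1/6, so YM:ML = t:(1−t) = 1/6:5/6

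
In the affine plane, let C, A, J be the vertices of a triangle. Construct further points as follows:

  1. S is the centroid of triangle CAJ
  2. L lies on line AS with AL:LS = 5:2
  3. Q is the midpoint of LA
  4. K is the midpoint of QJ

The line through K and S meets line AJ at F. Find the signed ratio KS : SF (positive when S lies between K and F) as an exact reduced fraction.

Assign C = (0, 0), A = (1, 0), J = (0, 1) — the answer is frame-independent, so this choice is without loss of generality.
1. S is the centroid of triangle CAJ ⇒ S = (1/3, 1/3)
2. L lies on line AS with AL:LS = 5:2 ⇒ L = (11/21, 5/21)
3. Q is the midpoint of LA ⇒ Q = (16/21, 5/42)
4. K is the midpoint of QJ ⇒ K = (8/21, 47/84)
line KS meets AJ at F = (9/23, 14/23)
S = K + t·(F−K) with t = -23/5, so KS:SF = -23/5:28/5

KS:SF = -23/28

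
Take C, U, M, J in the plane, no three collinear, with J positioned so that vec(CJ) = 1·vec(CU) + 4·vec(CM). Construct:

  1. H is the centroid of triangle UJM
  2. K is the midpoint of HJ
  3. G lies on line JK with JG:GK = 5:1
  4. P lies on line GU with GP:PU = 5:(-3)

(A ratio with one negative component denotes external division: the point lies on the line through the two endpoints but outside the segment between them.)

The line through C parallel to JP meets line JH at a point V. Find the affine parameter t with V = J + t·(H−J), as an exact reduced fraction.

Choose coordinates C = (0, 0), U = (1, 0), M = (0, 1), J = (1, 4).
1. H is the centroid of triangle UJM ⇒ H = (2/3, 5/3)
2. K is the midpoint of HJ ⇒ K = (5/6, 17/6)
3. G lies on line JK with JG:GK = 5:1 ⇒ G = (31/36, 109/36)
4. P lies on line GU with GP:PU = 5:(-3) ⇒ P = (29/24, -109/24)
through C parallel to JP: direction (5/24, -205/24); meets JH at V = (1/16, -41/16)
V = J + t·(H−J) with t = 45/16

t = 45/16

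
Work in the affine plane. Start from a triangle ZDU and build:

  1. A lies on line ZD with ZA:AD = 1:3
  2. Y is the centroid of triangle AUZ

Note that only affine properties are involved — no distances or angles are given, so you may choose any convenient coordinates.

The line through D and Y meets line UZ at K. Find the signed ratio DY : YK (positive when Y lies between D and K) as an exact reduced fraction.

Set Z = (0, 0), D = (1, 0), U = (0, 1); any affine frame gives the same invariant.
1. A lies on line ZD with ZA:AD = 1:3 ⇒ A = (1/4, 0)
2. Y is the centroid of triangle AUZ ⇒ Y = (1/12, 1/3)
line DY meets UZ at K = (0, 4/11)
Y = D + t·(K−D) with t = 11/12, so DY:YK = 11/12:1/12

DY:YK = 11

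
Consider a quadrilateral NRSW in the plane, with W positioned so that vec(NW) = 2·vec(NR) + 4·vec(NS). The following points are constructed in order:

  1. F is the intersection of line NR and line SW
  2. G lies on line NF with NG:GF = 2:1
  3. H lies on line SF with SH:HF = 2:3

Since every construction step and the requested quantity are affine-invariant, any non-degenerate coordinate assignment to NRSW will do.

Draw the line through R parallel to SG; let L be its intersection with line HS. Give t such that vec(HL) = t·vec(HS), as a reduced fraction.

Set N = (0, 0), R = (1, 0), S = (0, 1), W = (2, 4); any affine frame gives the same invariant.
1. F is the intersection of line NR and line SW ⇒ F = (-2/3, 0)
2. G lies on line NF with NG:GF = 2:1 ⇒ G = (-4/9, 0)
3. H lies on line SF with SH:HF = 2:3 ⇒ H = (-4/15, 3/5)
through R parallel to SG: direction (-4/9, -1); meets HS at L = (13/3, 15/2)
L = H + t·(S−H) with t = 69/4

t = 69/4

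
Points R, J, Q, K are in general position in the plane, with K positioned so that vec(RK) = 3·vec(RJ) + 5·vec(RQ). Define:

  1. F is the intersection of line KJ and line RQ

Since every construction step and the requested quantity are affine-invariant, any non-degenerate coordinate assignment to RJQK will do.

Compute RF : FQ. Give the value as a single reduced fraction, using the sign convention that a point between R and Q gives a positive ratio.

RF:FQ = -5/7

Work in coordinates with R = (0, 0), J = (1, 0), Q = (0, 1), K = (3, 5).
1. F is the intersection of line KJ and line RQ ⇒ F = (0, -5/2)
F = R + t·(Q−R) with t = -5/2, so RF:FQ = t:(1−t) = -5/2:7/2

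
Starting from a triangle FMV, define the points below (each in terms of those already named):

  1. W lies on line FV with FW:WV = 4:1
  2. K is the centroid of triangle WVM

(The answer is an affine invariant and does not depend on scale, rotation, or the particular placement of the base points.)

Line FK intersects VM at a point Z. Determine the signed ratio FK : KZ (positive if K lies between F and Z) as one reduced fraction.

FK:KZ = 14

Choose coordinates F = (0, 0), M = (1, 0), V = (0, 1).
1. W lies on line FV with FW:WV = 4:1 ⇒ W = (0, 4/5)
2. K is the centroid of triangle WVM ⇒ K = (1/3, 3/5)
line FK meets VM at Z = (5/14, 9/14)
K = F + t·(Z−F) with t = 14/15, so FK:KZ = 14/15:1/15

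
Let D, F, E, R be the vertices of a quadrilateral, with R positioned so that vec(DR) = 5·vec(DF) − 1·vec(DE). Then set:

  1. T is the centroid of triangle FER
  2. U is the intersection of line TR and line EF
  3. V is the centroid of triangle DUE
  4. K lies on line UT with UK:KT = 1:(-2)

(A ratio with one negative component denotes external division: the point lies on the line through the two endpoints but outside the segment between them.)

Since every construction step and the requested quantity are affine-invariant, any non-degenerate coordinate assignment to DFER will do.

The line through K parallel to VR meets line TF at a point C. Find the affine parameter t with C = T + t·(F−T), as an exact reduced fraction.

t = -2/9

Choose coordinates D = (0, 0), F = (1, 0), E = (0, 1), R = (5, -1).
1. T is the centroid of triangle FER ⇒ T = (2, 0)
2. U is the intersection of line TR and line EF ⇒ U = (1/2, 1/2)
3. V is the centroid of triangle DUE ⇒ V = (1/6, 1/2)
4. K lies on line UT with UK:KT = 1:(-2) ⇒ K = (-1, 1)
through K parallel to VR: direction (29/6, -3/2); meets TF at C = (20/9, 0)
C = T + t·(F−T) with t = -2/9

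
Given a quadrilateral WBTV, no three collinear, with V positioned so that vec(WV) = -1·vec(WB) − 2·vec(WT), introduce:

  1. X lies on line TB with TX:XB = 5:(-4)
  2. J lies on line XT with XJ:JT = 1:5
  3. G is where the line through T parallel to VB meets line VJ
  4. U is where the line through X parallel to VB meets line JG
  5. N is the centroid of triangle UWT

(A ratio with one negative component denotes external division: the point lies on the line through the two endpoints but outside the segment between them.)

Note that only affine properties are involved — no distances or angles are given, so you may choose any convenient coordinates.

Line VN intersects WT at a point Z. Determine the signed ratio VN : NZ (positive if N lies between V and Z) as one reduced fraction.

Set W = (0, 0), B = (1, 0), T = (0, 1), V = (-1, -2); any affine frame gives the same invariant.
1. X lies on line TB with TX:XB = 5:(-4) ⇒ X = (5, -4)
2. J lies on line XT with XJ:JT = 1:5 ⇒ J = (25/6, -19/6)
3. G is where the line through T parallel to VB meets line VJ ⇒ G = (-50/19, -31/19)
4. U is where the line through X parallel to VB meets line JG ⇒ U = (105/19, -66/19)
5. N is the centroid of triangle UWT ⇒ N = (35/19, -47/57)
line VN meets WT at Z = (0, -257/162)
N = V + t·(Z−V) with t = 54/19, so VN:NZ = 54/19:-35/19

VN:NZ = -54/35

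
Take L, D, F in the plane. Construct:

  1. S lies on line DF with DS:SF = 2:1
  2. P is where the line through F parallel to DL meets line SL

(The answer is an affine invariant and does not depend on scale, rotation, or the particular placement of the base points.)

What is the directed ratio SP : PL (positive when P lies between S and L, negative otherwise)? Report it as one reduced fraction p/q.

SP:PL = -1/3

Set L = (0, 0), D = (1, 0), F = (0, 1); any affine frame gives the same invariant.
1. S lies on line DF with DS:SF = 2:1 ⇒ S = (1/3, 2/3)
2. P is where the line through F parallel to DL meets line SL ⇒ P = (1/2, 1)
P = S + t·(L−S) with t = -1/2, so SP:PL = t:(1−t) = -1/2:3/2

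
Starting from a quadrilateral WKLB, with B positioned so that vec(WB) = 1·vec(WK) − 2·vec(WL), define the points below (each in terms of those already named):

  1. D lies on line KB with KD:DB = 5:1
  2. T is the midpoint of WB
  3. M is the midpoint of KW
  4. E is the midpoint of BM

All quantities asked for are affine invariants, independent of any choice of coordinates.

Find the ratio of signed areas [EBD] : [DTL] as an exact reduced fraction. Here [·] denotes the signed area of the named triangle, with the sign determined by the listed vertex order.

Set W = (0, 0), K = (1, 0), L = (0, 1), B = (1, -2); any affine frame gives the same invariant.
1. D lies on line KB with KD:DB = 5:1 ⇒ D = (1, -5/3)
2. T is the midpoint of WB ⇒ T = (1/2, -1)
3. M is the midpoint of KW ⇒ M = (1/2, 0)
4. E is the midpoint of BM ⇒ E = (3/4, -1)
2·[EBD] = 1/12, 2·[DTL] = -2/3
[EBD]:[DTL] = 1/12:-2/3 = -1/8

[EBD]:[DTL] = -1/8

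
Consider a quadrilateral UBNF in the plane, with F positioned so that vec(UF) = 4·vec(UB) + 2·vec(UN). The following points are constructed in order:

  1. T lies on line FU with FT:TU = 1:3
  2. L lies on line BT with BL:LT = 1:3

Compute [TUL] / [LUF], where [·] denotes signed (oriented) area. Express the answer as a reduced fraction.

Set U = (0, 0), B = (1, 0), N = (0, 1), F = (4, 2); any affine frame gives the same invariant.
1. T lies on line FU with FT:TU = 1:3 ⇒ T = (3, 3/2)
2. L lies on line BT with BL:LT = 1:3 ⇒ L = (3/2, 3/8)
2·[TUL] = 9/8, 2·[LUF] = -3/2
[TUL]:[LUF] = 9/8:-3/2 = -3/4

[TUL]:[LUF] = -3/4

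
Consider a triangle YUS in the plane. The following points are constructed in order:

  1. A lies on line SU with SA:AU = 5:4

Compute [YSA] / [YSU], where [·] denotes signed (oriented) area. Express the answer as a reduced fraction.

Work in coordinates with Y = (0, 0), U = (1, 0), S = (0, 1).
1. A lies on line SU with SA:AU = 5:4 ⇒ A = (5/9, 4/9)
2·[YSA] = -5/9, 2·[YSU] = -1
[YSA]:[YSU] = -5/9:-1 = 5/9

[YSA]:[YSU] = 5/9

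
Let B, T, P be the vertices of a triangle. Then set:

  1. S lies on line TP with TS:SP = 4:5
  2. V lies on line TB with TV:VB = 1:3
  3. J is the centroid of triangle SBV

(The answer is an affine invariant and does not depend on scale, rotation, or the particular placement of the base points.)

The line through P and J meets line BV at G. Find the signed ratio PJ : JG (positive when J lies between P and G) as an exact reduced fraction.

Work in coordinates with B = (0, 0), T = (1, 0), P = (0, 1).
1. S lies on line TP with TS:SP = 4:5 ⇒ S = (5/9, 4/9)
2. V lies on line TB with TV:VB = 1:3 ⇒ V = (3/4, 0)
3. J is the centroid of triangle SBV ⇒ J = (47/108, 4/27)
line PJ meets BV at G = (47/92, 0)
J = P + t·(G−P) with t = 23/27, so PJ:JG = 23/27:4/27

PJ:JG = 23/4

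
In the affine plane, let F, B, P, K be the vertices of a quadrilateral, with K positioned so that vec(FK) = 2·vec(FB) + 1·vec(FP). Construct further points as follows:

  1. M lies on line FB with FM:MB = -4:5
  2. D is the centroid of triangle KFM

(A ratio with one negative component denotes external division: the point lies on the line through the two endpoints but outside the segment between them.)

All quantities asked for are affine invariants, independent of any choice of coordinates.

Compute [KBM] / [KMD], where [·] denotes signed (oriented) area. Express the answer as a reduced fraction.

[KBM]:[KMD] = -15/4

Assign F = (0, 0), B = (1, 0), P = (0, 1), K = (2, 1) — the answer is frame-independent, so this choice is without loss of generality.
1. M lies on line FB with FM:MB = -4:5 ⇒ M = (-4, 0)
2. D is the centroid of triangle KFM ⇒ D = (-2/3, 1/3)
2·[KBM] = -5, 2·[KMD] = 4/3
[KBM]:[KMD] = -5:4/3 = -15/4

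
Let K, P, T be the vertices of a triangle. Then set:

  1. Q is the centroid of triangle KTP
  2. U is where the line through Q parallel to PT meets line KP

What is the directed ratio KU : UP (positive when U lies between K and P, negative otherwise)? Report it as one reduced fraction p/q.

KU:UP = 2

Work in coordinates with K = (0, 0), P = (1, 0), T = (0, 1).
1. Q is the centroid of triangle KTP ⇒ Q = (1/3, 1/3)
2. U is where the line through Q parallel to PT meets line KP ⇒ U = (2/3, 0)
U = K + t·(P−K) with t = 2/3, so KU:UP = t:(1−t) = 2/3:1/3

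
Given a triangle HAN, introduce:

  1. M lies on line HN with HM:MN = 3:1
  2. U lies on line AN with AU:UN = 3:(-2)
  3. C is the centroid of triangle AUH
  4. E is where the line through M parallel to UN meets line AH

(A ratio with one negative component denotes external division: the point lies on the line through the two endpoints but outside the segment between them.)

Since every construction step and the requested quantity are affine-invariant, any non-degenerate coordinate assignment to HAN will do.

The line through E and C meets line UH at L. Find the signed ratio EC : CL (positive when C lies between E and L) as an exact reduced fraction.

Work in coordinates with H = (0, 0), A = (1, 0), N = (0, 1).
1. M lies on line HN with HM:MN = 3:1 ⇒ M = (0, 3/4)
2. U lies on line AN with AU:UN = 3:(-2) ⇒ U = (-2, 3)
3. C is the centroid of triangle AUH ⇒ C = (-1/3, 1)
4. E is where the line through M parallel to UN meets line AH ⇒ E = (3/4, 0)
line EC meets UH at L = (-6/5, 9/5)
C = E + t·(L−E) with t = 5/9, so EC:CL = 5/9:4/9

EC:CL = 5/4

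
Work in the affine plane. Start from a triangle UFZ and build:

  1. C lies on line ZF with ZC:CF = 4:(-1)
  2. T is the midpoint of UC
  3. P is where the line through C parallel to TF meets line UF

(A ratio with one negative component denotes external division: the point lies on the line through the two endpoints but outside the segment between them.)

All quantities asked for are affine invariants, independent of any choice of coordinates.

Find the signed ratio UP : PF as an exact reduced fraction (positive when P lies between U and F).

UP:PF = -2

Work in coordinates with U = (0, 0), F = (1, 0), Z = (0, 1).
1. C lies on line ZF with ZC:CF = 4:(-1) ⇒ C = (4/3, -1/3)
2. T is the midpoint of UC ⇒ T = (2/3, -1/6)
3. P is where the line through C parallel to TF meets line UF ⇒ P = (2, 0)
P = U + t·(F−U) with t = 2, so UP:PF = t:(1−t) = 2:-1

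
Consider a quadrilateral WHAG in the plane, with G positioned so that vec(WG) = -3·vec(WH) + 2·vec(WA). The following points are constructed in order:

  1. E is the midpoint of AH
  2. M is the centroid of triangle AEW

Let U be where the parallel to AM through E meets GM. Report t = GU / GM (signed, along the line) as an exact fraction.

t = 9/8

Choose coordinates W = (0, 0), H = (1, 0), A = (0, 1), G = (-3, 2).
1. E is the midpoint of AH ⇒ E = (1/2, 1/2)
2. M is the centroid of triangle AEW ⇒ M = (1/6, 1/2)
through E parallel to AM: direction (1/6, -1/2); meets GM at U = (9/16, 5/16)
U = G + t·(M−G) with t = 9/8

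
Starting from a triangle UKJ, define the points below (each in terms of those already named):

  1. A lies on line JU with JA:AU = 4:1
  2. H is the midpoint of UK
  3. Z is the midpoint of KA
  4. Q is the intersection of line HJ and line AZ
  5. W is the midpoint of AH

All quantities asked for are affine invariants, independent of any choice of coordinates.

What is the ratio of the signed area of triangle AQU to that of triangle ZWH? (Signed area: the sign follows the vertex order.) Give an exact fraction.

[AQU]:[ZWH] = -32/9

Set U = (0, 0), K = (1, 0), J = (0, 1); any affine frame gives the same invariant.
1. A lies on line JU with JA:AU = 4:1 ⇒ A = (0, 1/5)
2. H is the midpoint of UK ⇒ H = (1/2, 0)
3. Z is the midpoint of KA ⇒ Z = (1/2, 1/10)
4. Q is the intersection of line HJ and line AZ ⇒ Q = (4/9, 1/9)
5. W is the midpoint of AH ⇒ W = (1/4, 1/10)
2·[AQU] = -4/45, 2·[ZWH] = 1/40
[AQU]:[ZWH] = -4/45:1/40 = -32/9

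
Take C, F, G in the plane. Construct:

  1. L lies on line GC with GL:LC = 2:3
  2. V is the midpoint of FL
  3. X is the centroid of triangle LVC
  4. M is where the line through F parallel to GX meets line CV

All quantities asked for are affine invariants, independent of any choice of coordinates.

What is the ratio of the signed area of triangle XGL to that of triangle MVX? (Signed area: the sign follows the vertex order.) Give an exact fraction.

[XGL]:[MVX] = -8/9

Assign C = (0, 0), F = (1, 0), G = (0, 1) — the answer is frame-independent, so this choice is without loss of generality.
1. L lies on line GC with GL:LC = 2:3 ⇒ L = (0, 3/5)
2. V is the midpoint of FL ⇒ V = (1/2, 3/10)
3. X is the centroid of triangle LVC ⇒ X = (1/6, 3/10)
4. M is where the line through F parallel to GX meets line CV ⇒ M = (7/8, 21/40)
2·[XGL] = 1/15, 2·[MVX] = -3/40
[XGL]:[MVX] = 1/15:-3/40 = -8/9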